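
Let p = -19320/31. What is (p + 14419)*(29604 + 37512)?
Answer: 28703432604/31 ≈ 9.2592e+8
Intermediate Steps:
p = -19320/31 ≈ -623.23
(p + 14419)*(29604 + 37512) = (-19320/31 + 14419)*(29604 + 37512) = (427669/31)*67116 = 28703432604/31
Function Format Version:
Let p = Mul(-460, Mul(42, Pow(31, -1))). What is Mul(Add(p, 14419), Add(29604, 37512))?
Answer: Rational(28703432604, 31) ≈ 9.2592e+8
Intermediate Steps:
p = Rational(-19320, 31) (p = Mul(-460, Mul(42, Rational(1, 31))) = Mul(-460, Rational(42, 31)) = Rational(-19320, 31) ≈ -623.23)
Mul(Add(p, 14419), Add(29604, 37512)) = Mul(Add(Rational(-19320, 31), 14419), Add(29604, 37512)) = Mul(Rational(427669, 31), 67116) = Rational(28703432604, 31)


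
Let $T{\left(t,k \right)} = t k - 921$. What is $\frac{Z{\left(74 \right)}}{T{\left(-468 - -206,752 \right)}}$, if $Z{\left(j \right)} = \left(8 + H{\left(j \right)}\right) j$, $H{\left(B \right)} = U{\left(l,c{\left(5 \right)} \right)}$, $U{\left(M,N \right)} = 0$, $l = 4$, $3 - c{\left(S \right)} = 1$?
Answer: $- \frac{592}{197945} \approx -0.0029907$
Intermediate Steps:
$c{\left(S \right)} = 2$ ($c{\left(S \right)} = 3 - 1 = 2$)
$T{\left(t,k \right)} = -921 + k t$ ($T{\left(t,k \right)} = k t - 921 = -921 + k t$)
$H{\left(B \right)} = 0$
$Z{\left(j \right)} = 8 j$ ($Z{\left(j \right)} = \left(8 + 0\right) j = 8 j$)
$\frac{Z{\left(74 \right)}}{T{\left(-468 - -206,752 \right)}} = \frac{8 \cdot 74}{-921 + 752 \left(-468 - -206\right)} = \frac{592}{-921 + 752 \left(-468 + 206\right)} = \frac{592}{-921 + 752 \left(-262\right)} = \frac{592}{-921 - 197024} = \frac{592}{-197945} = 592 \left(- \frac{1}{197945}\right) = - \frac{592}{197945}$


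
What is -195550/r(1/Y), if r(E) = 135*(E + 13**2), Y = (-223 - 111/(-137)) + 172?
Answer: -29880040/3485721 ≈ -8.5721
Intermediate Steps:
Y = -6876/137 (Y = (-223 - 111*(-1/137)) + 172 = (-223 + 111/137) + 172 = -30440/137 + 172 = -6876/137 ≈ -50.190)
r(E) = 22815 + 135*E (r(E) = 135*(E + 169) = 135*(169 + E) = 22815 + 135*E)
-195550/r(1/Y) = -195550/(22815 + 135/(-6876/137)) = -195550/(22815 + 135*(-137/6876)) = -195550/(22815 - 2055/764) = -195550/17428605/764 = -195550*764/17428605 = -29880040/3485721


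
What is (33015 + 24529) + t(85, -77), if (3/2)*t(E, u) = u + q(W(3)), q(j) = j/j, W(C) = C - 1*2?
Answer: 172480/3 ≈ 57493.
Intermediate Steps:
W(C) = -2 + C (W(C) = C - 2 = -2 + C)
q(j) = 1
t(E, u) = 2/3 + 2*u/3 (t(E, u) = 2*(u + 1)/3 = 2*(1 + u)/3 = 2/3 + 2*u/3)
(33015 + 24529) + t(85, -77) = (33015 + 24529) + (2/3 + (2/3)*(-77)) = 57544 + (2/3 - 154/3) = 57544 - 152/3 = 172480/3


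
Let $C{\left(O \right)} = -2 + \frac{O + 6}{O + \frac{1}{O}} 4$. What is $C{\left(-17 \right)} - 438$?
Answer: $- \frac{63426}{145} \approx -437.42$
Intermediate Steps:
$C{\left(O \right)} = -2 + \frac{4 \left(6 + O\right)}{O + \frac{1}{O}}$ ($C{\left(O \right)} = -2 + \frac{6 + O}{O + \frac{1}{O}} 4 = -2 + \frac{4 \left(6 + O\right)}{O + \frac{1}{O}}$)
$C{\left(-17 \right)} - 438 = \frac{2 \left(-1 + \left(-17\right)^{2} + 12 \left(-17\right)\right)}{1 + \left(-17\right)^{2}} - 438 = \frac{2 \left(-1 + 289 - 204\right)}{1 + 289} - 438 = 2 \cdot \frac{1}{290} \cdot 84 - 438 = \frac{84}{145} - 438 = - \frac{63426}{145}$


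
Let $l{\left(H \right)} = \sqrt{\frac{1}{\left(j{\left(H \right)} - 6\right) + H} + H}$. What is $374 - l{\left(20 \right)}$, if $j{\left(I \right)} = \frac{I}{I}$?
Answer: $374 - \frac{\sqrt{4515}}{15} \approx 369.52$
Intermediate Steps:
$j{\left(I \right)} = 1$
$l{\left(H \right)} = \sqrt{H + \frac{1}{-5 + H}}$ ($l{\left(H \right)} = \sqrt{\frac{1}{\left(1 - 6\right) + H} + H} = \sqrt{\frac{1}{-5 + H} + H} = \sqrt{H + \frac{1}{-5 + H}}$)
$374 - l{\left(20 \right)} = 374 - \sqrt{\frac{1 + 20 \left(-5 + 20\right)}{-5 + 20}} = 374 - \sqrt{\frac{1 + 20 \cdot 15}{15}} = 374 - \sqrt{\frac{1 + 300}{15}} = 374 - \sqrt{\frac{1}{15} \cdot 301} = 374 - \sqrt{\frac{301}{15}} = 374 - \frac{\sqrt{4515}}{15}$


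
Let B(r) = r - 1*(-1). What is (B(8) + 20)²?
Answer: 841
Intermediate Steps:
B(r) = 1 + r (B(r) = r + 1 = 1 + r)
(B(8) + 20)² = ((1 + 8) + 20)² = (9 + 20)² = 29² = 841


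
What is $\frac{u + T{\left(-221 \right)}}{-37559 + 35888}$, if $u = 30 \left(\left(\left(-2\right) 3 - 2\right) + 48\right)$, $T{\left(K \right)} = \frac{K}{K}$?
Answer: $- \frac{1201}{1671} \approx -0.71873$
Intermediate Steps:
$T{\left(K \right)} = 1$
$u = 1200$ ($u = 30 \left(\left(-6 - 2\right) + 48\right) = 30 \left(-8 + 48\right) = 30 \cdot 40 = 1200$)
$\frac{u + T{\left(-221 \right)}}{-37559 + 35888} = \frac{1200 + 1}{-37559 + 35888} = \frac{1201}{-1671} = 1201 \left(- \frac{1}{1671}\right) = - \frac{1201}{1671}$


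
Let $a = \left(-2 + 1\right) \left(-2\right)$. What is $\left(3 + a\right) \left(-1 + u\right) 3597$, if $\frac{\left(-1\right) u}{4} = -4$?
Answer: $269775$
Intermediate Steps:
$u = 16$ ($u = \left(-4\right) \left(-4\right) = 16$)
$a = 2$ ($a = \left(-1\right) \left(-2\right) = 2$)
$\left(3 + a\right) \left(-1 + u\right) 3597 = \left(3 + 2\right) \left(-1 + 16\right) 3597 = 5 \cdot 15 \cdot 3597 = 75 \cdot 3597 = 269775$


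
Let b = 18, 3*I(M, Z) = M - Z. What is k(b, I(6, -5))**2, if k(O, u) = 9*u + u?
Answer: 12100/9 ≈ 1344.4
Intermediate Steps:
I(M, Z) = -Z/3 + M/3 (I(M, Z) = (M - Z)/3 = -Z/3 + M/3)
k(O, u) = 10*u
k(b, I(6, -5))**2 = (10*(-1/3*(-5) + (1/3)*6))**2 = (10*(5/3 + 2))**2 = (10*(11/3))**2 = (110/3)**2 = 12100/9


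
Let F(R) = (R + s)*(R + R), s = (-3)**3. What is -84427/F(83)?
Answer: -12061/1328 ≈ -9.0821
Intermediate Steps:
s = -27
F(R) = 2*R*(-27 + R) (F(R) = (R - 27)*(R + R) = (-27 + R)*(2*R) = 2*R*(-27 + R))
-84427/F(83) = -84427*1/(166*(-27 + 83)) = -84427/(2*83*56) = -84427/9296 = -84427*1/9296 = -12061/1328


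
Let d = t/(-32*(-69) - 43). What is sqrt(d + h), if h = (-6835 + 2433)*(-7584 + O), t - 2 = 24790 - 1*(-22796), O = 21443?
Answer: I*sqrt(285954923084530)/2165 ≈ 7810.7*I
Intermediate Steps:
t = 47588 (t = 2 + (24790 - 1*(-22796)) = 2 + (24790 + 22796) = 2 + 47586 = 47588)
d = 47588/2165 (d = 47588/(-32*(-69) - 43) = 47588/(2208 - 43) = 47588/2165 ≈ 21.981)
h = -61007318 (h = (-6835 + 2433)*(-7584 + 21443) = -4402*13859 = -61007318)
sqrt(d + h) = sqrt(47588/2165 - 61007318) = sqrt(-132080795882/2165) = I*sqrt(285954923084530)/2165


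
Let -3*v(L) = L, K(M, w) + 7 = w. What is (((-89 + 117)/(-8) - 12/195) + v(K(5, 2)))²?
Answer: 546121/152100 ≈ 3.5905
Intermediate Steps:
K(M, w) = -7 + w
v(L) = -L/3
(((-89 + 117)/(-8) - 12/195) + v(K(5, 2)))² = (((-89 + 117)/(-8) - 12/195) - (-7 + 2)/3)² = ((28*(-⅛) - 12*1/195) - ⅓*(-5))² = ((-7/2 - 4/65) + 5/3)² = (-463/130 + 5/3)² = (-739/390)² = 546121/152100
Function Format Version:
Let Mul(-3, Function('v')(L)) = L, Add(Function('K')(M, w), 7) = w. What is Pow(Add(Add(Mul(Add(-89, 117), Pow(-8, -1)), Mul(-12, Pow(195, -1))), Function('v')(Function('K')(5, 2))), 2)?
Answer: Rational(546121, 152100) ≈ 3.5905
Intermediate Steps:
Function('K')(M, w) = Add(-7, w)
Function('v')(L) = Mul(Rational(-1, 3), L)
Pow(Add(Add(Mul(Add(-89, 117), Pow(-8, -1)), Mul(-12, Pow(195, -1))), Function('v')(Function('K')(5, 2))), 2) = Pow(Add(Add(Mul(Add(-89, 117), Pow(-8, -1)), Mul(-12, Pow(195, -1))), Mul(Rational(-1, 3), Add(-7, 2))), 2) = Pow(Add(Add(Mul(28, Rational(-1, 8)), Mul(-12, Rational(1, 195))), Mul(Rational(-1, 3), -5)), 2) = Pow(Add(Add(Rational(-7, 2), Rational(-4, 65)), Rational(5, 3)), 2) = Pow(Add(Rational(-463, 130), Rational(5, 3)), 2) = Pow(Rational(-739, 390), 2) = Rational(546121, 152100)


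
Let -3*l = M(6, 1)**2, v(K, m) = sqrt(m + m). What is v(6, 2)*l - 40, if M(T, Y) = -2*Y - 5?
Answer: -218/3 ≈ -72.667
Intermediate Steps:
M(T, Y) = -5 - 2*Y
v(K, m) = sqrt(2)*sqrt(m) (v(K, m) = sqrt(2*m) = sqrt(2)*sqrt(m))
l = -49/3 (l = -(-5 - 2*1)**2/3 = -(-5 - 2)**2/3 = -1/3*(-7)**2 = -1/3*49 = -49/3 ≈ -16.333)
v(6, 2)*l - 40 = (sqrt(2)*sqrt(2))*(-49/3) - 40 = 2*(-49/3) - 40 = -98/3 - 40 = -218/3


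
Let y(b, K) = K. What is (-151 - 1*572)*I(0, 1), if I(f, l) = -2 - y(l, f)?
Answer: 1446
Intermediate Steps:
I(f, l) = -2 - f
(-151 - 1*572)*I(0, 1) = (-151 - 1*572)*(-2 - 1*0) = (-151 - 572)*(-2 + 0) = -723*(-2) = 1446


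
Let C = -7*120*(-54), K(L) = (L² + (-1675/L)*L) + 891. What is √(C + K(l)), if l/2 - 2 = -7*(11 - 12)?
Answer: 10*√449 ≈ 211.90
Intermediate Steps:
l = 18 (l = 4 + 2*(-7*(11 - 12)) = 4 + 2*(-7*(-1)) = 4 + 2*7 = 4 + 14 = 18)
K(L) = -784 + L² (K(L) = (L² - 1675) + 891 = (-1675 + L²) + 891 = -784 + L²)
C = 45360 (C = -840*(-54) = 45360)
√(C + K(l)) = √(45360 + (-784 + 18²)) = √(45360 + (-784 + 324)) = √(45360 - 460) = √44900 = 10*√449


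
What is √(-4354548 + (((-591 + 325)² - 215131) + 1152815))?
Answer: 2*I*√836527 ≈ 1829.2*I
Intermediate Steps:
√(-4354548 + (((-591 + 325)² - 215131) + 1152815)) = √(-4354548 + (((-266)² - 215131) + 1152815)) = √(-4354548 + ((70756 - 215131) + 1152815)) = √(-4354548 + (-144375 + 1152815)) = √(-4354548 + 1008440) = √(-3346108) = 2*I*√836527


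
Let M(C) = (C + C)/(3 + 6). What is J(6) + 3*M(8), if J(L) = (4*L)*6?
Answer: 448/3 ≈ 149.33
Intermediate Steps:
J(L) = 24*L
M(C) = 2*C/9 (M(C) = (2*C)/9 = (2*C)*(1/9) = 2*C/9)
J(6) + 3*M(8) = 24*6 + 3*((2/9)*8) = 144 + 3*(16/9) = 144 + 16/3 = 448/3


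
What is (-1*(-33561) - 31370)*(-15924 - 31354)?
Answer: -103586098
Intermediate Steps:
(-1*(-33561) - 31370)*(-15924 - 31354) = (33561 - 31370)*(-47278) = 2191*(-47278) = -103586098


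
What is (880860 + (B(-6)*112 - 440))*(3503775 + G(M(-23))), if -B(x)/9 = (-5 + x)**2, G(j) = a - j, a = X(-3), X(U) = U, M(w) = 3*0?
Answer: 2657442880944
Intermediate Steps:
M(w) = 0
a = -3
G(j) = -3 - j
B(x) = -9*(-5 + x)**2
(880860 + (B(-6)*112 - 440))*(3503775 + G(M(-23))) = (880860 + (-9*(-5 - 6)**2*112 - 440))*(3503775 + (-3 - 1*0)) = (880860 + (-9*(-11)**2*112 - 440))*(3503775 + (-3 + 0)) = (880860 + (-9*121*112 - 440))*(3503775 - 3) = (880860 + (-1089*112 - 440))*3503772 = (880860 + (-121968 - 440))*3503772 = (880860 - 122408)*3503772 = 758452*3503772 = 2657442880944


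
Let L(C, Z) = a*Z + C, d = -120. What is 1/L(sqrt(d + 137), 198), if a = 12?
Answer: 2376/5645359 - sqrt(17)/5645359 ≈ 0.00042015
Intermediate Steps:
L(C, Z) = C + 12*Z (L(C, Z) = 12*Z + C = C + 12*Z)
1/L(sqrt(d + 137), 198) = 1/(sqrt(-120 + 137) + 12*198) = 1/(sqrt(17) + 2376) = 1/(2376 + sqrt(17))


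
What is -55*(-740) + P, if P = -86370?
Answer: -45670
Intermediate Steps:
-55*(-740) + P = -55*(-740) - 86370 = 40700 - 86370 = -45670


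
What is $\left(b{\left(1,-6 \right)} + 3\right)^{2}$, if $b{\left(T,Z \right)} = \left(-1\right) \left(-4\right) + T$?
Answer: $64$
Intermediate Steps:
$b{\left(T,Z \right)} = 4 + T$
$\left(b{\left(1,-6 \right)} + 3\right)^{2} = \left(\left(4 + 1\right) + 3\right)^{2} = \left(5 + 3\right)^{2} = 8^{2} = 64$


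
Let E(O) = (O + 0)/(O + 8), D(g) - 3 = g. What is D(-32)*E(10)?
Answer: -145/9 ≈ -16.111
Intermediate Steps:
D(g) = 3 + g
E(O) = O/(8 + O)
D(-32)*E(10) = (3 - 32)*(10/(8 + 10)) = -290/18 = -29*5/9 = -145/9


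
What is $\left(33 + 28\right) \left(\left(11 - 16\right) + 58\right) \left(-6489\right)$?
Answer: $-20978937$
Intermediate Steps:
$\left(33 + 28\right) \left(\left(11 - 16\right) + 58\right) \left(-6489\right) = 61 \left(-5 + 58\right) \left(-6489\right) = 61 \cdot 53 \left(-6489\right) = 3233 \left(-6489\right) = -20978937$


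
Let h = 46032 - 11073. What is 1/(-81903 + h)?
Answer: -1/46944 ≈ -2.1302e-5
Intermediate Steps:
h = 34959
1/(-81903 + h) = 1/(-81903 + 34959) = 1/(-46944) = -1/46944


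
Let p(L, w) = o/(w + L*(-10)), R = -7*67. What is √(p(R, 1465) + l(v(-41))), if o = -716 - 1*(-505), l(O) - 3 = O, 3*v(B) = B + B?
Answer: 2*I*√2077072455/18465 ≈ 4.9364*I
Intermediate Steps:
v(B) = 2*B/3 (v(B) = (B + B)/3 = (2*B)/3 = 2*B/3)
l(O) = 3 + O
R = -469
o = -211 (o = -716 + 505 = -211)
p(L, w) = -211/(w - 10*L) (p(L, w) = -211/(w + L*(-10)) = -211/(w - 10*L))
√(p(R, 1465) + l(v(-41))) = √(211/(-1*1465 + 10*(-469)) + (3 + (⅔)*(-41))) = √(211/(-1465 - 4690) + (3 - 82/3)) = √(211/(-6155) - 73/3) = √(211*(-1/6155) - 73/3) = √(-211/6155 - 73/3) = √(-449948/18465) = 2*I*√2077072455/18465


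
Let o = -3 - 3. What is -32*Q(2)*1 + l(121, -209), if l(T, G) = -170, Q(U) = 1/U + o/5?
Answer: -738/5 ≈ -147.60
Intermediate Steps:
o = -6
Q(U) = -6/5 + 1/U (Q(U) = 1/U - 6/5 = -6/5 + 1/U)
-32*Q(2)*1 + l(121, -209) = -32*(-6/5 + 1/2)*1 - 170 = -32*(-7/10)*1 - 170 = (112/5)*1 - 170 = 112/5 - 170 = -738/5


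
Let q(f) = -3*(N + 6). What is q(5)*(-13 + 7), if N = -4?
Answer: 36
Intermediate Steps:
q(f) = -6 (q(f) = -3*(-4 + 6) = -3*2 = -6)
q(5)*(-13 + 7) = -6*(-13 + 7) = -6*(-6) = 36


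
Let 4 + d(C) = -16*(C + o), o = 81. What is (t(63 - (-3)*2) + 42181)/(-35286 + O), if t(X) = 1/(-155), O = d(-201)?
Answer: -3269027/2586175 ≈ -1.2640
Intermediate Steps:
d(C) = -1300 - 16*C (d(C) = -4 - 16*(C + 81) = -4 - 16*(81 + C) = -4 + (-1296 - 16*C) = -1300 - 16*C)
O = 1916 (O = -1300 - 16*(-201) = -1300 + 3216 = 1916)
t(X) = -1/155
(t(63 - (-3)*2) + 42181)/(-35286 + O) = (-1/155 + 42181)/(-35286 + 1916) = (6538054/155)/(-33370) = (6538054/155)*(-1/33370) = -3269027/2586175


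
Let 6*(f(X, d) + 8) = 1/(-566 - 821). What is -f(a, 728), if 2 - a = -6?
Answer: 66577/8322 ≈ 8.0001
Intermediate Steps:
a = 8 (a = 2 - 1*(-6) = 2 + 6 = 8)
f(X, d) = -66577/8322 (f(X, d) = -8 + 1/(6*(-566 - 821)) = -8 + (⅙)/(-1387) = -8 + (⅙)*(-1/1387) = -8 - 1/8322 = -66577/8322)
-f(a, 728) = -1*(-66577/8322) = 66577/8322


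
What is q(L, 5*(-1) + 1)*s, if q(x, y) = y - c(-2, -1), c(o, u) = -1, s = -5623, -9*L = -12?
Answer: 16869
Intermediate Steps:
L = 4/3 (L = -⅑*(-12) = 4/3 ≈ 1.3333)
q(x, y) = 1 + y (q(x, y) = y - 1*(-1) = y + 1 = 1 + y)
q(L, 5*(-1) + 1)*s = (1 + (5*(-1) + 1))*(-5623) = (1 + (-5 + 1))*(-5623) = (1 - 4)*(-5623) = -3*(-5623) = 16869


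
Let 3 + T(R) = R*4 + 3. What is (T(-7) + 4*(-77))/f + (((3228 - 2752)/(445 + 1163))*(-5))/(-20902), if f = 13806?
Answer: -22341749/920685324 ≈ -0.024266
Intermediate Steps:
T(R) = 4*R (T(R) = -3 + (R*4 + 3) = -3 + (4*R + 3) = -3 + (3 + 4*R) = 4*R)
(T(-7) + 4*(-77))/f + (((3228 - 2752)/(445 + 1163))*(-5))/(-20902) = (4*(-7) + 4*(-77))/13806 + (((3228 - 2752)/(445 + 1163))*(-5))/(-20902) = (-28 - 308)*(1/13806) + ((476/1608)*(-5))*(-1/20902) = -336*1/13806 + ((476*(1/1608))*(-5))*(-1/20902) = -56/2301 + ((119/402)*(-5))*(-1/20902) = -56/2301 - 595/402*(-1/20902) = -56/2301 + 85/1200372 = -22341749/920685324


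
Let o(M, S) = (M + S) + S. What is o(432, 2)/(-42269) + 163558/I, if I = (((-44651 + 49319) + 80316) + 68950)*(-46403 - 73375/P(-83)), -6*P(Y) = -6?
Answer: -4022920366687/389675938136694 ≈ -0.010324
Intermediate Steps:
o(M, S) = M + 2*S
P(Y) = 1 (P(Y) = -1/6*(-6) = 1)
I = -18437906652 (I = (((-44651 + 49319) + 80316) + 68950)*(-46403 - 73375/1) = ((4668 + 80316) + 68950)*(-46403 - 73375*1) = (84984 + 68950)*(-46403 - 73375) = 153934*(-119778) = -18437906652)
o(432, 2)/(-42269) + 163558/I = (432 + 2*2)/(-42269) + 163558/(-18437906652) = (432 + 4)*(-1/42269) + 163558*(-1/18437906652) = 436*(-1/42269) - 81779/9218953326 = -436/42269 - 81779/9218953326 = -4022920366687/389675938136694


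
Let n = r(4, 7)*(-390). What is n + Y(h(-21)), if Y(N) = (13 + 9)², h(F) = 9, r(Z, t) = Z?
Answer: -1076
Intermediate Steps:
Y(N) = 484 (Y(N) = 22² = 484)
n = -1560 (n = 4*(-390) = -1560)
n + Y(h(-21)) = -1560 + 484 = -1076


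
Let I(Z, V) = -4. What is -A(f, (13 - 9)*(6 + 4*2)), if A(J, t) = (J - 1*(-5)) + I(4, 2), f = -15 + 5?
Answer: 9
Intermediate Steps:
f = -10
A(J, t) = 1 + J (A(J, t) = (J - 1*(-5)) - 4 = (J + 5) - 4 = (5 + J) - 4 = 1 + J)
-A(f, (13 - 9)*(6 + 4*2)) = -(1 - 10) = -1*(-9) = 9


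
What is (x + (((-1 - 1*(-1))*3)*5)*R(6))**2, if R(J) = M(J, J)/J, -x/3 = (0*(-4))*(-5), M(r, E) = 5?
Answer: 0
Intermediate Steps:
x = 0 (x = -3*0*(-4)*(-5) = -0*(-5) = -3*0 = 0)
R(J) = 5/J
(x + (((-1 - 1*(-1))*3)*5)*R(6))**2 = (0 + (((-1 - 1*(-1))*3)*5)*(5/6))**2 = (0 + (((-1 + 1)*3)*5)*(5*(1/6)))**2 = (0 + ((0*3)*5)*(5/6))**2 = (0 + (0*5)*(5/6))**2 = (0 + 0*(5/6))**2 = (0 + 0)**2 = 0**2 = 0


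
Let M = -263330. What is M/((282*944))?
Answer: -131665/133104 ≈ -0.98919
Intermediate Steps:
M/((282*944)) = -263330/(282*944) = -263330/266208 = -263330*1/266208 = -131665/133104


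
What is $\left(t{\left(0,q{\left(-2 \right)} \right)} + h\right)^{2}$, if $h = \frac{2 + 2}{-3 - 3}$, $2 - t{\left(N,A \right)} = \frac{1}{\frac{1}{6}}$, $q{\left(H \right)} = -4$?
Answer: $\frac{196}{9} \approx 21.778$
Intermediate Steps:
$t{\left(N,A \right)} = -4$ ($t{\left(N,A \right)} = 2 - \frac{1}{\frac{1}{6}} = 2 - 6 = -4$)
$h = - \frac{2}{3}$ ($h = \frac{4}{-6} = 4 \left(- \frac{1}{6}\right) = - \frac{2}{3} \approx -0.66667$)
$\left(t{\left(0,q{\left(-2 \right)} \right)} + h\right)^{2} = \left(-4 - \frac{2}{3}\right)^{2} = \left(- \frac{14}{3}\right)^{2} = \frac{196}{9}$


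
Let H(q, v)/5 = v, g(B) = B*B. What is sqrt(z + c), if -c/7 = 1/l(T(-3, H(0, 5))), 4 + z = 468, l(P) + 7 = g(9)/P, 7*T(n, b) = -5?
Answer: sqrt(3432174)/86 ≈ 21.542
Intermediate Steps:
g(B) = B**2
H(q, v) = 5*v
T(n, b) = -5/7 (T(n, b) = (1/7)*(-5) = -5/7)
l(P) = -7 + 81/P (l(P) = -7 + 9**2/P = -7 + 81/P)
z = 464 (z = -4 + 468 = 464)
c = 5/86 (c = -7/(-7 + 81/(-5/7)) = -7/(-7 + 81*(-7/5)) = -7/(-7 - 567/5) = -7/(-602/5) = -7*(-5/602) = 5/86 ≈ 0.058140)
sqrt(z + c) = sqrt(464 + 5/86) = sqrt(39909/86) = sqrt(3432174)/86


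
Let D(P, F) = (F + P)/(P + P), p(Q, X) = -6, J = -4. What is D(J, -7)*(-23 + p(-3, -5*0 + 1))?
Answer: -319/8 ≈ -39.875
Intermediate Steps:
D(P, F) = (F + P)/(2*P) (D(P, F) = (F + P)/((2*P)) = (F + P)*(1/(2*P)) = (F + P)/(2*P))
D(J, -7)*(-23 + p(-3, -5*0 + 1)) = ((½)*(-7 - 4)/(-4))*(-23 - 6) = ((½)*(-¼)*(-11))*(-29) = (11/8)*(-29) = -319/8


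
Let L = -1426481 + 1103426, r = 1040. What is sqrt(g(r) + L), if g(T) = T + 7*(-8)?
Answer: I*sqrt(322071) ≈ 567.51*I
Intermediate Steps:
L = -323055
g(T) = -56 + T (g(T) = T - 56 = -56 + T)
sqrt(g(r) + L) = sqrt((-56 + 1040) - 323055) = sqrt(984 - 323055) = sqrt(-322071) = I*sqrt(322071)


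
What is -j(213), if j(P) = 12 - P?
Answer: 201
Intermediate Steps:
-j(213) = -(12 - 1*213) = -(12 - 213) = -1*(-201) = 201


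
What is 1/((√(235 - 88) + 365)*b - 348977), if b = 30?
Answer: -338027/114262120429 - 210*√3/114262120429 ≈ -2.9615e-6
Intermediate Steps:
1/((√(235 - 88) + 365)*b - 348977) = 1/((√(235 - 88) + 365)*30 - 348977) = 1/((√147 + 365)*30 - 348977) = 1/((7*√3 + 365)*30 - 348977) = 1/((365 + 7*√3)*30 - 348977) = 1/((10950 + 210*√3) - 348977) = 1/(-338027 + 210*√3)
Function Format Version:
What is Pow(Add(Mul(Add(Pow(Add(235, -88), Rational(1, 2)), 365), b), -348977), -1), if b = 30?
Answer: Add(Rational(-338027, 114262120429), Mul(Rational(-210, 114262120429), Pow(3, Rational(1, 2)))) ≈ -2.9615e-6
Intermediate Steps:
Pow(Add(Mul(Add(Pow(Add(235, -88), Rational(1, 2)), 365), b), -348977), -1) = Pow(Add(Mul(Add(Pow(Add(235, -88), Rational(1, 2)), 365), 30), -348977), -1) = Pow(Add(Mul(Add(Pow(147, Rational(1, 2)), 365), 30), -348977), -1) = Pow(Add(Mul(Add(Mul(7, Pow(3, Rational(1, 2))), 365), 30), -348977), -1) = Pow(Add(Mul(Add(365, Mul(7, Pow(3, Rational(1, 2)))), 30), -348977), -1) = Pow(Add(Add(10950, Mul(210, Pow(3, Rational(1, 2)))), -348977), -1) = Pow(Add(-338027, Mul(210, Pow(3, Rational(1, 2)))), -1)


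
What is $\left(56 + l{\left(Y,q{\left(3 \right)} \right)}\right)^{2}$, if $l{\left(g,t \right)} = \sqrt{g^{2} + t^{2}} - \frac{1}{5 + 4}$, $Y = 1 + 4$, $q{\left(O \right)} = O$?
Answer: $\frac{255763}{81} + \frac{1006 \sqrt{34}}{9} \approx 3809.3$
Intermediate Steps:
$Y = 5$
$l{\left(g,t \right)} = - \frac{1}{9} + \sqrt{g^{2} + t^{2}}$ ($l{\left(g,t \right)} = \sqrt{g^{2} + t^{2}} - \frac{1}{9} = - \frac{1}{9} + \sqrt{g^{2} + t^{2}}$)
$\left(56 + l{\left(Y,q{\left(3 \right)} \right)}\right)^{2} = \left(56 - \left(\frac{1}{9} - \sqrt{5^{2} + 3^{2}}\right)\right)^{2} = \left(56 - \left(\frac{1}{9} - \sqrt{25 + 9}\right)\right)^{2} = \left(56 - \left(\frac{1}{9} - \sqrt{34}\right)\right)^{2} = \left(\frac{503}{9} + \sqrt{34}\right)^{2}$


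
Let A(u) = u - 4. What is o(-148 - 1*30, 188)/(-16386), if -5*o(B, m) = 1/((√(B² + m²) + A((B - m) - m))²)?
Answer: 1/(327720*(279 - √16757)²) ≈ 1.3643e-10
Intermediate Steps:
A(u) = -4 + u
o(B, m) = -1/(5*(-4 + B + √(B² + m²) - 2*m)²) (o(B, m) = -1/(5*(√(B² + m²) + (-4 + ((B - m) - m)))²) = -1/(5*(√(B² + m²) + (-4 + (B - 2*m)))²) = -1/(5*(√(B² + m²) + (-4 + B - 2*m))²) = -1/(5*(-4 + B + √(B² + m²) - 2*m)²))
o(-148 - 1*30, 188)/(-16386) = -1/(5*(-4 + (-148 - 1*30) + √((-148 - 1*30)² + 188²) - 2*188)²)/(-16386) = -1/(5*(-4 + (-148 - 30) + √((-148 - 30)² + 35344) - 376)²)*(-1/16386) = -1/(5*(-4 - 178 + √((-178)² + 35344) - 376)²)*(-1/16386) = -1/(5*(-4 - 178 + √(31684 + 35344) - 376)²)*(-1/16386) = -1/(5*(-4 - 178 + √67028 - 376)²)*(-1/16386) = -1/(5*(-4 - 178 + 2*√16757 - 376)²)*(-1/16386) = -1/(5*(-558 + 2*√16757)²)*(-1/16386) = 1/(81930*(-558 + 2*√16757)²)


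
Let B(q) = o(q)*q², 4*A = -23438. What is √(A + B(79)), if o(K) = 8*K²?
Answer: √1246379154/2 ≈ 17652.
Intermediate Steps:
A = -11719/2 (A = (¼)*(-23438) = -11719/2 ≈ -5859.5)
B(q) = 8*q⁴ (B(q) = (8*q²)*q² = 8*q⁴)
√(A + B(79)) = √(-11719/2 + 8*79⁴) = √(-11719/2 + 8*38950081) = √(-11719/2 + 311600648) = √(623189577/2) = √1246379154/2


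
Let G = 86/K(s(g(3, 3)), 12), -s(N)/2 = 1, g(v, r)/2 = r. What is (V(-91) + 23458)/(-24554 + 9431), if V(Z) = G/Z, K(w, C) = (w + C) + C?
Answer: -23481415/15138123 ≈ -1.5511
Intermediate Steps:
g(v, r) = 2*r
s(N) = -2 (s(N) = -2*1 = -2)
K(w, C) = w + 2*C (K(w, C) = (C + w) + C = w + 2*C)
G = 43/11 (G = 86/(-2 + 2*12) = 86/(-2 + 24) = 86/22 = 86*(1/22) = 43/11 ≈ 3.9091)
V(Z) = 43/(11*Z)
(V(-91) + 23458)/(-24554 + 9431) = ((43/11)/(-91) + 23458)/(-24554 + 9431) = ((43/11)*(-1/91) + 23458)/(-15123) = (-43/1001 + 23458)*(-1/15123) = (23481415/1001)*(-1/15123) = -23481415/15138123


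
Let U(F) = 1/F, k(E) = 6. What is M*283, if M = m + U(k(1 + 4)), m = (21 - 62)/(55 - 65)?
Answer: 18112/15 ≈ 1207.5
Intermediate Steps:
m = 41/10 (m = -41/(-10) = -41*(-⅒) = 41/10 ≈ 4.1000)
M = 64/15 (M = 41/10 + 1/6 = 41/10 + ⅙ = 64/15 ≈ 4.2667)
M*283 = (64/15)*283 = 18112/15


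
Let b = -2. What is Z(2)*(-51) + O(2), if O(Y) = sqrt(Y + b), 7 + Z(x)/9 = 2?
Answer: 2295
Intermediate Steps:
Z(x) = -45 (Z(x) = -63 + 9*2 = -63 + 18 = -45)
O(Y) = sqrt(-2 + Y) (O(Y) = sqrt(Y - 2) = sqrt(-2 + Y))
Z(2)*(-51) + O(2) = -45*(-51) + sqrt(-2 + 2) = 2295 + sqrt(0) = 2295 + 0 = 2295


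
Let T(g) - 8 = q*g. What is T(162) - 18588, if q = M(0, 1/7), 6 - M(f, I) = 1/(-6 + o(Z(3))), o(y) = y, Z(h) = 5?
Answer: -17446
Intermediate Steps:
M(f, I) = 7 (M(f, I) = 6 - 1/(-6 + 5) = 6 - 1/(-1) = 6 - 1*(-1) = 6 + 1 = 7)
q = 7
T(g) = 8 + 7*g
T(162) - 18588 = (8 + 7*162) - 18588 = (8 + 1134) - 18588 = 1142 - 18588 = -17446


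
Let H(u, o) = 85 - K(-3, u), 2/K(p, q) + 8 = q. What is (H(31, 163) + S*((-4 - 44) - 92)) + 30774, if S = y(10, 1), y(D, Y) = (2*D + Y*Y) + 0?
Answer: 642135/23 ≈ 27919.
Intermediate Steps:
K(p, q) = 2/(-8 + q)
y(D, Y) = Y² + 2*D (y(D, Y) = (2*D + Y²) + 0 = (Y² + 2*D) + 0 = Y² + 2*D)
H(u, o) = 85 - 2/(-8 + u)
S = 21 (S = 1² + 2*10 = 1 + 20 = 21)
(H(31, 163) + S*((-4 - 44) - 92)) + 30774 = ((-682 + 85*31)/(-8 + 31) + 21*((-4 - 44) - 92)) + 30774 = ((-682 + 2635)/23 + 21*(-48 - 92)) + 30774 = ((1/23)*1953 + 21*(-140)) + 30774 = (1953/23 - 2940) + 30774 = -65667/23 + 30774 = 642135/23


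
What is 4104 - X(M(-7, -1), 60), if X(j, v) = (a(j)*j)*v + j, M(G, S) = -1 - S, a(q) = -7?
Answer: 4104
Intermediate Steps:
X(j, v) = j - 7*j*v (X(j, v) = (-7*j)*v + j = -7*j*v + j = j - 7*j*v)
4104 - X(M(-7, -1), 60) = 4104 - (-1 - 1*(-1))*(1 - 7*60) = 4104 - (-1 + 1)*(1 - 420) = 4104 - 0*(-419) = 4104 - 1*0 = 4104 + 0 = 4104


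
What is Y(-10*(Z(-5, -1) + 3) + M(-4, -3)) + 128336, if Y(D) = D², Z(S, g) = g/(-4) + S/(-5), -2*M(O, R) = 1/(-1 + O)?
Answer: 3253344/25 ≈ 1.3013e+5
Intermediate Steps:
M(O, R) = -1/(2*(-1 + O))
Z(S, g) = -g/4 - S/5 (Z(S, g) = g*(-¼) + S*(-⅕) = -g/4 - S/5)
Y(-10*(Z(-5, -1) + 3) + M(-4, -3)) + 128336 = (-10*((-¼*(-1) - ⅕*(-5)) + 3) - 1/(-2 + 2*(-4)))² + 128336 = (-10*((¼ + 1) + 3) - 1/(-2 - 8))² + 128336 = (-10*(5/4 + 3) - 1/(-10))² + 128336 = (-10*17/4 - 1*(-⅒))² + 128336 = (-85/2 + ⅒)² + 128336 = (-212/5)² + 128336 = 44944/25 + 128336 = 3253344/25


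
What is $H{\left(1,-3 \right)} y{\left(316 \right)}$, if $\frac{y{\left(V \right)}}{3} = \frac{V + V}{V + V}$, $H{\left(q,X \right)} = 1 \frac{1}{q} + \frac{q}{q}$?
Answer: $6$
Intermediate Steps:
$H{\left(q,X \right)} = 1 + \frac{1}{q}$ ($H{\left(q,X \right)} = \frac{1}{q} + 1 = 1 + \frac{1}{q}$)
$y{\left(V \right)} = 3$ ($y{\left(V \right)} = 3 \frac{V + V}{V + V} = 3 \frac{2 V}{2 V} = 3 \cdot 2 V \frac{1}{2 V} = 3 \cdot 1 = 3$)
$H{\left(1,-3 \right)} y{\left(316 \right)} = \frac{1 + 1}{1} \cdot 3 = 1 \cdot 2 \cdot 3 = 2 \cdot 3 = 6$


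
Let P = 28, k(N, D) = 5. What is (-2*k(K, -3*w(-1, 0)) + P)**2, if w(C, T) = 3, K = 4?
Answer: 324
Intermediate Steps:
(-2*k(K, -3*w(-1, 0)) + P)**2 = (-2*5 + 28)**2 = (-10 + 28)**2 = 18**2 = 324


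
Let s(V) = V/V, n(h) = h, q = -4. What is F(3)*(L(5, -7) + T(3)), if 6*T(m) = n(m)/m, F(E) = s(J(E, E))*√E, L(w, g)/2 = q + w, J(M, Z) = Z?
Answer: 13*√3/6 ≈ 3.7528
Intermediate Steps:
s(V) = 1
L(w, g) = -8 + 2*w (L(w, g) = 2*(-4 + w) = -8 + 2*w)
F(E) = √E (F(E) = 1*√E = √E)
T(m) = ⅙ (T(m) = (m/m)/6 = (⅙)*1 = ⅙)
F(3)*(L(5, -7) + T(3)) = √3*((-8 + 2*5) + ⅙) = √3*((-8 + 10) + ⅙) = √3*(2 + ⅙) = √3*(13/6) = 13*√3/6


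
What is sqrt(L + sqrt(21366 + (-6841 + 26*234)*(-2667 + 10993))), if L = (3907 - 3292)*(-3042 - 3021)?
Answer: sqrt(-3728745 + 2*I*sqrt(1570354)) ≈ 0.649 + 1931.0*I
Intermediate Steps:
L = -3728745 (L = 615*(-6063) = -3728745)
sqrt(L + sqrt(21366 + (-6841 + 26*234)*(-2667 + 10993))) = sqrt(-3728745 + sqrt(21366 + (-6841 + 26*234)*(-2667 + 10993))) = sqrt(-3728745 + sqrt(21366 + (-6841 + 6084)*8326)) = sqrt(-3728745 + sqrt(21366 - 757*8326)) = sqrt(-3728745 + sqrt(21366 - 6302782)) = sqrt(-3728745 + sqrt(-6281416)) = sqrt(-3728745 + 2*I*sqrt(1570354))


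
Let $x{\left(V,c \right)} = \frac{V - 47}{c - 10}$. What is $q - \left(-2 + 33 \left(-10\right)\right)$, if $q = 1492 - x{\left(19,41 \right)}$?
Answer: $\frac{56572}{31} \approx 1824.9$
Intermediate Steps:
$x{\left(V,c \right)} = \frac{-47 + V}{-10 + c}$
$q = \frac{46280}{31}$ ($q = 1492 - \frac{-47 + 19}{-10 + 41} = 1492 - \frac{1}{31} \left(-28\right) = 1492 - - \frac{28}{31} = 1492 + \frac{28}{31} = \frac{46280}{31} \approx 1492.9$)
$q - \left(-2 + 33 \left(-10\right)\right) = \frac{46280}{31} - \left(-2 + 33 \left(-10\right)\right) = \frac{46280}{31} - \left(-2 - 330\right) = \frac{46280}{31} - -332 = \frac{46280}{31} + 332 = \frac{56572}{31}$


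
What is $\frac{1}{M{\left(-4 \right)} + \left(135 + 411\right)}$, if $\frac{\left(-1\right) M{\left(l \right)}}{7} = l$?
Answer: $\frac{1}{574} \approx 0.0017422$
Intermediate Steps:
$M{\left(l \right)} = - 7 l$
$\frac{1}{M{\left(-4 \right)} + \left(135 + 411\right)} = \frac{1}{\left(-7\right) \left(-4\right) + \left(135 + 411\right)} = \frac{1}{28 + 546} = \frac{1}{574}$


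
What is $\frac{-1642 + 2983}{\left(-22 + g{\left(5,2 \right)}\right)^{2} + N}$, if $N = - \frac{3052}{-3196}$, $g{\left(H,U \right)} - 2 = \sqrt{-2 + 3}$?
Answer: $\frac{1071459}{289202} \approx 3.7049$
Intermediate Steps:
$g{\left(H,U \right)} = 3$ ($g{\left(H,U \right)} = 2 + \sqrt{-2 + 3} = 2 + \sqrt{1} = 2 + 1 = 3$)
$N = \frac{763}{799}$ ($N = \left(-3052\right) \left(- \frac{1}{3196}\right) = \frac{763}{799} \approx 0.95494$)
$\frac{-1642 + 2983}{\left(-22 + g{\left(5,2 \right)}\right)^{2} + N} = \frac{-1642 + 2983}{\left(-22 + 3\right)^{2} + \frac{763}{799}} = \frac{1341}{\left(-19\right)^{2} + \frac{763}{799}} = \frac{1341}{361 + \frac{763}{799}} = \frac{1341}{\frac{289202}{799}} = 1341 \cdot \frac{799}{289202} = \frac{1071459}{289202}$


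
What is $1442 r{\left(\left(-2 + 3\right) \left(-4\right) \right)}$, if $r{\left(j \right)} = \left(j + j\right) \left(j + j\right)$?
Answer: $92288$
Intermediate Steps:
$r{\left(j \right)} = 4 j^{2}$ ($r{\left(j \right)} = 2 j 2 j = 4 j^{2}$)
$1442 r{\left(\left(-2 + 3\right) \left(-4\right) \right)} = 1442 \cdot 4 \left(\left(-2 + 3\right) \left(-4\right)\right)^{2} = 1442 \cdot 4 \left(1 \left(-4\right)\right)^{2} = 1442 \cdot 4 \left(-4\right)^{2} = 1442 \cdot 4 \cdot 16 = 1442 \cdot 64 = 92288$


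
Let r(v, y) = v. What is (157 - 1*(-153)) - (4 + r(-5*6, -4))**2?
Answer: -366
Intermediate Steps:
(157 - 1*(-153)) - (4 + r(-5*6, -4))**2 = (157 - 1*(-153)) - (4 - 5*6)**2 = (157 + 153) - (4 - 30)**2 = 310 - 1*(-26)**2 = 310 - 1*676 = 310 - 676 = -366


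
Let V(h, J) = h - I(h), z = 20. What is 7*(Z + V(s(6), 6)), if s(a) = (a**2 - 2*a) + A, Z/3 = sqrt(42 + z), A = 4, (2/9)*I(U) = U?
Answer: -686 + 21*sqrt(62) ≈ -520.65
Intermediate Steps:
I(U) = 9*U/2
Z = 3*sqrt(62) (Z = 3*sqrt(42 + 20) = 3*sqrt(62) ≈ 23.622)
s(a) = 4 + a**2 - 2*a (s(a) = (a**2 - 2*a) + 4 = 4 + a**2 - 2*a)
V(h, J) = -7*h/2 (V(h, J) = h - 9*h/2 = -7*h/2)
7*(Z + V(s(6), 6)) = 7*(3*sqrt(62) - 7*(4 + 6**2 - 2*6)/2) = 7*(3*sqrt(62) - 7*(4 + 36 - 12)/2) = 7*(3*sqrt(62) - 7/2*28) = 7*(3*sqrt(62) - 98) = 7*(-98 + 3*sqrt(62)) = -686 + 21*sqrt(62)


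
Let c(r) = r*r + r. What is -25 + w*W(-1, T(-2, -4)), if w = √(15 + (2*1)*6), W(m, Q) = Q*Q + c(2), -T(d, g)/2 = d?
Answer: -25 + 66*√3 ≈ 89.315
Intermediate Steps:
c(r) = r + r² (c(r) = r² + r = r + r²)
T(d, g) = -2*d
W(m, Q) = 6 + Q² (W(m, Q) = Q*Q + 2*(1 + 2) = Q² + 2*3 = Q² + 6 = 6 + Q²)
w = 3*√3 (w = √(15 + 2*6) = √(15 + 12) = √27 = 3*√3 ≈ 5.1962)
-25 + w*W(-1, T(-2, -4)) = -25 + (3*√3)*(6 + (-2*(-2))²) = -25 + (3*√3)*(6 + 4²) = -25 + (3*√3)*(6 + 16) = -25 + (3*√3)*22 = -25 + 66*√3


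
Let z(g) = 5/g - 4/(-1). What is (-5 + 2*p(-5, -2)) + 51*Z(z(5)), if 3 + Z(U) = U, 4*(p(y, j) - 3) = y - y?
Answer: 103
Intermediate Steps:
p(y, j) = 3 (p(y, j) = 3 + (y - y)/4 = 3 + (¼)*0 = 3 + 0 = 3)
z(g) = 4 + 5/g (z(g) = 5/g - 4*(-1) = 5/g + 4 = 4 + 5/g)
Z(U) = -3 + U
(-5 + 2*p(-5, -2)) + 51*Z(z(5)) = (-5 + 2*3) + 51*(-3 + (4 + 5/5)) = (-5 + 6) + 51*(-3 + (4 + 5*(⅕))) = 1 + 51*(-3 + (4 + 1)) = 1 + 51*(-3 + 5) = 1 + 51*2 = 1 + 102 = 103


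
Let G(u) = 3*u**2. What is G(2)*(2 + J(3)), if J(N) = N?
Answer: 60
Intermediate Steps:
G(2)*(2 + J(3)) = (3*2**2)*(2 + 3) = (3*4)*5 = 12*5 = 60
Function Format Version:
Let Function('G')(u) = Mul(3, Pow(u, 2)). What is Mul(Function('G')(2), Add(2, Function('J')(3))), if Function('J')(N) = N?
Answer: 60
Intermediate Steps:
Mul(Function('G')(2), Add(2, Function('J')(3))) = Mul(Mul(3, Pow(2, 2)), Add(2, 3)) = Mul(Mul(3, 4), 5) = Mul(12, 5) = 60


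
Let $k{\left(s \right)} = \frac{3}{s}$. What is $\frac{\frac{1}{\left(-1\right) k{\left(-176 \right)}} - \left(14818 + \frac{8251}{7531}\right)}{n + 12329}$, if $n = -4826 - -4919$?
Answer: $- \frac{333482371}{280650246} \approx -1.1882$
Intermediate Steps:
$n = 93$ ($n = -4826 + 4919 = 93$)
$\frac{\frac{1}{\left(-1\right) k{\left(-176 \right)}} - \left(14818 + \frac{8251}{7531}\right)}{n + 12329} = \frac{\frac{1}{\left(-1\right) \frac{3}{-176}} - \left(14818 + \frac{8251}{7531}\right)}{93 + 12329} = \frac{\frac{1}{\left(-1\right) 3 \left(- \frac{1}{176}\right)} + \left(\left(16502 \left(- \frac{1}{15062}\right) - 12219\right) - 2599\right)}{12422} = \left(\frac{1}{\left(-1\right) \left(- \frac{3}{176}\right)} - \frac{111602609}{7531}\right) \frac{1}{12422} = \left(\frac{1}{\frac{3}{176}} - \frac{111602609}{7531}\right) \frac{1}{12422} = \left(\frac{176}{3} - \frac{111602609}{7531}\right) \frac{1}{12422} = \left(- \frac{333482371}{22593}\right) \frac{1}{12422} = - \frac{333482371}{280650246}$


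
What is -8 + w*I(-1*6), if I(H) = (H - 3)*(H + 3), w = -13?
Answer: -359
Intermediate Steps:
I(H) = (-3 + H)*(3 + H)
-8 + w*I(-1*6) = -8 - 13*(-9 + (-1*6)²) = -8 - 13*(-9 + (-6)²) = -8 - 13*(-9 + 36) = -8 - 13*27 = -8 - 351 = -359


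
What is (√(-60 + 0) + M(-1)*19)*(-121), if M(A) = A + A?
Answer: 4598 - 242*I*√15 ≈ 4598.0 - 937.26*I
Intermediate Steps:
M(A) = 2*A
(√(-60 + 0) + M(-1)*19)*(-121) = (√(-60 + 0) + (2*(-1))*19)*(-121) = (√(-60) - 2*19)*(-121) = (2*I*√15 - 38)*(-121) = (-38 + 2*I*√15)*(-121) = 4598 - 242*I*√15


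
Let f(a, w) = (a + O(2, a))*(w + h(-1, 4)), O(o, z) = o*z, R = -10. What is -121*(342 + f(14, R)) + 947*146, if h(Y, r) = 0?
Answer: 147700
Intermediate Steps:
f(a, w) = 3*a*w (f(a, w) = (a + 2*a)*(w + 0) = (3*a)*w = 3*a*w)
-121*(342 + f(14, R)) + 947*146 = -121*(342 + 3*14*(-10)) + 947*146 = -121*(342 - 420) + 138262 = -121*(-78) + 138262 = 9438 + 138262 = 147700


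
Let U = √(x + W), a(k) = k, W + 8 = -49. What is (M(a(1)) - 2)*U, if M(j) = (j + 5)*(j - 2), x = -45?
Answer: -8*I*√102 ≈ -80.796*I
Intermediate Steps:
W = -57 (W = -8 - 49 = -57)
U = I*√102 (U = √(-45 - 57) = √(-102) = I*√102 ≈ 10.1*I)
M(j) = (-2 + j)*(5 + j) (M(j) = (5 + j)*(-2 + j) = (-2 + j)*(5 + j))
(M(a(1)) - 2)*U = ((-10 + 1² + 3*1) - 2)*(I*√102) = ((-10 + 1 + 3) - 2)*(I*√102) = (-6 - 2)*(I*√102) = -8*I*√102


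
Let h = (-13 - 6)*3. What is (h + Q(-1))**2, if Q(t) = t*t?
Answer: 3136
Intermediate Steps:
h = -57 (h = -19*3 = -57)
Q(t) = t**2
(h + Q(-1))**2 = (-57 + (-1)**2)**2 = (-57 + 1)**2 = (-56)**2 = 3136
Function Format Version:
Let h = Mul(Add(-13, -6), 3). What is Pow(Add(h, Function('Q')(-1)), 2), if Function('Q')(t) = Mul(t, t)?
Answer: 3136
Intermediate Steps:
h = -57 (h = Mul(-19, 3) = -57)
Function('Q')(t) = Pow(t, 2)
Pow(Add(h, Function('Q')(-1)), 2) = Pow(Add(-57, Pow(-1, 2)), 2) = Pow(Add(-57, 1), 2) = Pow(-56, 2) = 3136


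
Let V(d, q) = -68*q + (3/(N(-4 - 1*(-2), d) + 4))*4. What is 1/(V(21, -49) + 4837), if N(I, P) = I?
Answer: 1/8175 ≈ 0.00012232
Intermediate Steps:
V(d, q) = 6 - 68*q (V(d, q) = -68*q + (3/((-4 - 1*(-2)) + 4))*4 = -68*q + (3/((-4 + 2) + 4))*4 = -68*q + (3/(-2 + 4))*4 = -68*q + (3/2)*4 = -68*q + 6 = 6 - 68*q)
1/(V(21, -49) + 4837) = 1/((6 - 68*(-49)) + 4837) = 1/((6 + 3332) + 4837) = 1/(3338 + 4837) = 1/8175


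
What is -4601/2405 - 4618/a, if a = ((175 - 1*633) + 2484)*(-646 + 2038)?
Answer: -6493404841/3391280880 ≈ -1.9147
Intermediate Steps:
a = 2820192 (a = ((175 - 633) + 2484)*1392 = (-458 + 2484)*1392 = 2026*1392 = 2820192)
-4601/2405 - 4618/a = -4601/2405 - 4618/2820192 = -4601*1/2405 - 4618*1/2820192 = -4601/2405 - 2309/1410096 = -6493404841/3391280880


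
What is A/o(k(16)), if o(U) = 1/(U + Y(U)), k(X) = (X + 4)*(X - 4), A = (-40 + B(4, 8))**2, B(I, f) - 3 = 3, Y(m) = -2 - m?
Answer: -2312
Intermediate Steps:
B(I, f) = 6 (B(I, f) = 3 + 3 = 6)
A = 1156 (A = (-40 + 6)**2 = (-34)**2 = 1156)
k(X) = (-4 + X)*(4 + X) (k(X) = (4 + X)*(-4 + X) = (-4 + X)*(4 + X))
o(U) = -1/2 (o(U) = 1/(U + (-2 - U)) = 1/(-2) = -1/2)
A/o(k(16)) = 1156/(-1/2) = 1156*(-2) = -2312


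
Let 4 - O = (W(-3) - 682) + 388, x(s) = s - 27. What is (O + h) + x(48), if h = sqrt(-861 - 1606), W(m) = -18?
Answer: 337 + I*sqrt(2467) ≈ 337.0 + 49.669*I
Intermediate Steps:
x(s) = -27 + s
O = 316 (O = 4 - ((-18 - 682) + 388) = 4 - (-700 + 388) = 4 - 1*(-312) = 4 + 312 = 316)
h = I*sqrt(2467) (h = sqrt(-2467) = I*sqrt(2467) ≈ 49.669*I)
(O + h) + x(48) = (316 + I*sqrt(2467)) + (-27 + 48) = (316 + I*sqrt(2467)) + 21 = 337 + I*sqrt(2467)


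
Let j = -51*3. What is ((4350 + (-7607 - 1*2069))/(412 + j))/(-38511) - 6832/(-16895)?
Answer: 68234735138/168516626355 ≈ 0.40491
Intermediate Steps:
j = -153
((4350 + (-7607 - 1*2069))/(412 + j))/(-38511) - 6832/(-16895) = ((4350 + (-7607 - 1*2069))/(412 - 153))/(-38511) - 6832/(-16895) = ((4350 + (-7607 - 2069))/259)*(-1/38511) - 6832*(-1/16895) = ((4350 - 9676)*(1/259))*(-1/38511) + 6832/16895 = -5326*1/259*(-1/38511) + 6832/16895 = -5326/259*(-1/38511) + 6832/16895 = 5326/9974349 + 6832/16895 = 68234735138/168516626355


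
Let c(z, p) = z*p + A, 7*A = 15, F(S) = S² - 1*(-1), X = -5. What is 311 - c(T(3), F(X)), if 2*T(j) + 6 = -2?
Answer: 2890/7 ≈ 412.86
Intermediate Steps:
F(S) = 1 + S² (F(S) = S² + 1 = 1 + S²)
T(j) = -4 (T(j) = -3 + (½)*(-2) = -3 - 1 = -4)
A = 15/7 (A = (⅐)*15 = 15/7 ≈ 2.1429)
c(z, p) = 15/7 + p*z (c(z, p) = z*p + 15/7 = p*z + 15/7 = 15/7 + p*z)
311 - c(T(3), F(X)) = 311 - (15/7 + (1 + (-5)²)*(-4)) = 311 - (15/7 + (1 + 25)*(-4)) = 311 - (15/7 + 26*(-4)) = 311 - (15/7 - 104) = 311 - 1*(-713/7) = 311 + 713/7 = 2890/7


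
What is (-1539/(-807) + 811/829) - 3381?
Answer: -753322945/223001 ≈ -3378.1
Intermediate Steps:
(-1539/(-807) + 811/829) - 3381 = (-1539*(-1/807) + 811*(1/829)) - 3381 = (513/269 + 811/829) - 3381 = 643436/223001 - 3381 = -753322945/223001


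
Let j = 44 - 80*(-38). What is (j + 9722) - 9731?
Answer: 3075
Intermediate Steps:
j = 3084 (j = 44 + 3040 = 3084)
(j + 9722) - 9731 = (3084 + 9722) - 9731 = 12806 - 9731 = 3075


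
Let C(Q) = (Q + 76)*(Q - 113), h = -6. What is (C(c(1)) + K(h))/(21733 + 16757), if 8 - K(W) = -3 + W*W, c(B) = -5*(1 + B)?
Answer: -8143/38490 ≈ -0.21156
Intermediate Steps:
c(B) = -5 - 5*B
C(Q) = (-113 + Q)*(76 + Q) (C(Q) = (76 + Q)*(-113 + Q) = (-113 + Q)*(76 + Q))
K(W) = 11 - W² (K(W) = 8 - (-3 + W*W) = 8 - (-3 + W²) = 8 + (3 - W²) = 11 - W²)
(C(c(1)) + K(h))/(21733 + 16757) = ((-8588 + (-5 - 5*1)² - 37*(-5 - 5*1)) + (11 - 1*(-6)²))/(21733 + 16757) = ((-8588 + (-5 - 5)² - 37*(-5 - 5)) + (11 - 1*36))/38490 = ((-8588 + (-10)² - 37*(-10)) + (11 - 36))*(1/38490) = ((-8588 + 100 + 370) - 25)*(1/38490) = (-8118 - 25)*(1/38490) = -8143*1/38490 = -8143/38490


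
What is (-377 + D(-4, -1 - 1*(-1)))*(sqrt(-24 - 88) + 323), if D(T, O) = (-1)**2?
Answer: -121448 - 1504*I*sqrt(7) ≈ -1.2145e+5 - 3979.2*I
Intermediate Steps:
D(T, O) = 1
(-377 + D(-4, -1 - 1*(-1)))*(sqrt(-24 - 88) + 323) = (-377 + 1)*(sqrt(-24 - 88) + 323) = -376*(sqrt(-112) + 323) = -376*(4*I*sqrt(7) + 323) = -376*(323 + 4*I*sqrt(7)) = -121448 - 1504*I*sqrt(7)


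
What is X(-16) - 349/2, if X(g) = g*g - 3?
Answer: 157/2 ≈ 78.500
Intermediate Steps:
X(g) = -3 + g**2 (X(g) = g**2 - 3 = -3 + g**2)
X(-16) - 349/2 = (-3 + (-16)**2) - 349/2 = (-3 + 256) - 349*1/2 = 253 - 349/2 = 157/2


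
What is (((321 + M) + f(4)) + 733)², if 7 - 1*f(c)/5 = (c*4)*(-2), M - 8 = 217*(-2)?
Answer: 677329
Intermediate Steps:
M = -426 (M = 8 + 217*(-2) = 8 - 434 = -426)
f(c) = 35 + 40*c (f(c) = 35 - 5*c*4*(-2) = 35 - 5*4*c*(-2) = 35 - (-40)*c = 35 + 40*c)
(((321 + M) + f(4)) + 733)² = (((321 - 426) + (35 + 40*4)) + 733)² = ((-105 + (35 + 160)) + 733)² = ((-105 + 195) + 733)² = (90 + 733)² = 823² = 677329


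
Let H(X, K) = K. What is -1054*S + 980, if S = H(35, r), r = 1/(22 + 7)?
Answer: 27366/29 ≈ 943.66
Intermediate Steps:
r = 1/29 ≈ 0.034483
S = 1/29 ≈ 0.034483
-1054*S + 980 = -1054*1/29 + 980 = -1054/29 + 980 = 27366/29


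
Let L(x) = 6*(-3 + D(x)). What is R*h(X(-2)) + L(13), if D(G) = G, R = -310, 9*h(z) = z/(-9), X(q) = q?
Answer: 4240/81 ≈ 52.346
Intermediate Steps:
h(z) = -z/81 (h(z) = (z/(-9))/9 = (z*(-1/9))/9 = (-z/9)/9 = -z/81)
L(x) = -18 + 6*x (L(x) = 6*(-3 + x) = -18 + 6*x)
R*h(X(-2)) + L(13) = -(-310)*(-2)/81 + (-18 + 6*13) = -310*2/81 + (-18 + 78) = -620/81 + 60 = 4240/81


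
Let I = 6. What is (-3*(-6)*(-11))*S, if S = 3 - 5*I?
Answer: 5346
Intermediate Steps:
S = -27 (S = 3 - 5*6 = 3 - 30 = -27)
(-3*(-6)*(-11))*S = (-3*(-6)*(-11))*(-27) = (18*(-11))*(-27) = -198*(-27) = 5346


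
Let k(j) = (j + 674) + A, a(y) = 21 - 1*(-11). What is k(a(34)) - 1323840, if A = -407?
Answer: -1323541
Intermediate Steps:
a(y) = 32 (a(y) = 21 + 11 = 32)
k(j) = 267 + j (k(j) = (j + 674) - 407 = (674 + j) - 407 = 267 + j)
k(a(34)) - 1323840 = (267 + 32) - 1323840 = 299 - 1323840 = -1323541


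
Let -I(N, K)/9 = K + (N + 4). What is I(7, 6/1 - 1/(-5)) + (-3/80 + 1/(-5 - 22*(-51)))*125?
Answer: -17559143/110160 ≈ -159.40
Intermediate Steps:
I(N, K) = -36 - 9*K - 9*N (I(N, K) = -9*(K + (N + 4)) = -9*(K + (4 + N)) = -9*(4 + K + N) = -36 - 9*K - 9*N)
I(7, 6/1 - 1/(-5)) + (-3/80 + 1/(-5 - 22*(-51)))*125 = (-36 - 9*(6/1 - 1/(-5)) - 9*7) + (-3/80 + 1/(-5 - 22*(-51)))*125 = (-36 - 9*(6*1 - 1*(-1/5)) - 63) + (-3*1/80 - 1/51/(-27))*125 = (-36 - 9*(6 + 1/5) - 63) + (-3/80 - 1/27*(-1/51))*125 = (-36 - 9*31/5 - 63) + (-3/80 + 1/1377)*125 = (-36 - 279/5 - 63) - 4051/110160*125 = -774/5 - 101275/22032 = -17559143/110160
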